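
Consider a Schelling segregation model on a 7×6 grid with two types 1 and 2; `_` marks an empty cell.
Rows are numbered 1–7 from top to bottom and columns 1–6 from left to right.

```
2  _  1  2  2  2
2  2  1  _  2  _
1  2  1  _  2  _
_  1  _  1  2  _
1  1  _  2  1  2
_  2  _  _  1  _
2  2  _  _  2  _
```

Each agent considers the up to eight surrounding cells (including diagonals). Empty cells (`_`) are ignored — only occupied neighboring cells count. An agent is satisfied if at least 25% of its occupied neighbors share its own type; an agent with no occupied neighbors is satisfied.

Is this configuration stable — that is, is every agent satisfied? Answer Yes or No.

(1,1)2 2/2 satisfied
(1,3)1 1/3 satisfied
(1,4)2 2/4 satisfied
(1,5)2 3/3 satisfied
(1,6)2 2/2 satisfied
(2,1)2 3/4 satisfied
(2,2)2 3/7 satisfied
(2,3)1 2/5 satisfied
(2,5)2 4/4 satisfied
(3,1)1 1/4 satisfied
(3,2)2 2/6 satisfied
(3,3)1 3/5 satisfied
(3,5)2 2/3 satisfied
(4,2)1 4/5 satisfied
(4,4)1 2/5 satisfied
(4,5)2 3/5 satisfied
(5,1)1 2/3 satisfied
(5,2)1 2/3 satisfied
(5,4)2 1/4 satisfied
(5,5)1 2/5 satisfied
(5,6)2 1/3 satisfied
(6,2)2 2/4 satisfied
(6,5)1 1/4 satisfied
(7,1)2 2/2 satisfied
(7,2)2 2/2 satisfied
(7,5)2 0/1 not
For instance (7,5) has only 0/1 same-type neighbors, below 1/4.

No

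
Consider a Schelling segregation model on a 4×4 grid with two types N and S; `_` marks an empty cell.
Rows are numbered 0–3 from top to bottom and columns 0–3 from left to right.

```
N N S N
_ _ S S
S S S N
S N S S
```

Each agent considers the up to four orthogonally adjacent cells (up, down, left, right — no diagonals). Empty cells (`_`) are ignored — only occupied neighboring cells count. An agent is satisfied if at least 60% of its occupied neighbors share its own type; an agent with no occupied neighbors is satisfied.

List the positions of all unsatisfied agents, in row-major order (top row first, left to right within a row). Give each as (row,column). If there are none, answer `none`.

(0,1), (0,2), (0,3), (1,3), (2,3), (3,0), (3,1), (3,3)

Row 0: (0,0)N 1/1 ok · (0,1)N 1/2 unhappy · (0,2)S 1/3 unhappy · (0,3)N 0/2 unhappy
Row 1: (1,2)S 3/3 ok · (1,3)S 1/3 unhappy
Row 2: (2,0)S 2/2 ok · (2,1)S 2/3 ok · (2,2)S 3/4 ok · (2,3)N 0/3 unhappy
Row 3: (3,0)S 1/2 unhappy · (3,1)N 0/3 unhappy · (3,2)S 2/3 ok · (3,3)S 1/2 unhappy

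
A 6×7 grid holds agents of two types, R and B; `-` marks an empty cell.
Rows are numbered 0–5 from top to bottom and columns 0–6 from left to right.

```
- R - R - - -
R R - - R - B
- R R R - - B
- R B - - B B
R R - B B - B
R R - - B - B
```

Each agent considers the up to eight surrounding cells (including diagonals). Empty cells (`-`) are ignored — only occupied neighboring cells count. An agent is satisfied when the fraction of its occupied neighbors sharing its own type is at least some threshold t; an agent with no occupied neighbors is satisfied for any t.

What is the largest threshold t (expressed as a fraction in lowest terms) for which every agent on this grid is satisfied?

(0,1)R 2/2
(0,3)R 1/1
(1,0)R 3/3
(1,1)R 4/4
(1,4)R 2/2
(1,6)B 1/1
(2,1)R 4/5
(2,2)R 4/5
(2,3)R 2/3
(2,6)B 3/3
(3,1)R 4/5
(3,2)B 1/6
(3,5)B 4/4
(3,6)B 3/3
(4,0)R 4/4
(4,1)R 4/5
(4,3)B 3/3
(4,4)B 3/3
(4,6)B 3/3
(5,0)R 3/3
(5,1)R 3/3
(5,4)B 2/2
(5,6)B 1/1
The smallest same-type fraction is 1/6 at (3,2), which reduces to 1/6. Any threshold above that leaves this agent unsatisfied.

1/6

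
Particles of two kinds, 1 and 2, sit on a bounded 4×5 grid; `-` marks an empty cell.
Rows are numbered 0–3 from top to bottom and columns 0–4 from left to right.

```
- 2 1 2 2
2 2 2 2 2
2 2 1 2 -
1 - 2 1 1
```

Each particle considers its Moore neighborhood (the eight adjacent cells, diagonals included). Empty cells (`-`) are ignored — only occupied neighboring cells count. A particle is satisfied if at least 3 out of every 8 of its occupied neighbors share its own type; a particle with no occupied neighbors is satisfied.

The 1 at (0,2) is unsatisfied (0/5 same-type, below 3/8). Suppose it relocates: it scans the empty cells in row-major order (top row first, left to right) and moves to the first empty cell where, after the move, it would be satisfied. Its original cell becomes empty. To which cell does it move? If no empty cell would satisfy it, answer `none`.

Vacating (0,2). Empty cells in order:
  (0,0): 0/3 same-type → still unsatisfied.
  (2,4): 2/5 same-type → satisfied — stop here.

(2,4)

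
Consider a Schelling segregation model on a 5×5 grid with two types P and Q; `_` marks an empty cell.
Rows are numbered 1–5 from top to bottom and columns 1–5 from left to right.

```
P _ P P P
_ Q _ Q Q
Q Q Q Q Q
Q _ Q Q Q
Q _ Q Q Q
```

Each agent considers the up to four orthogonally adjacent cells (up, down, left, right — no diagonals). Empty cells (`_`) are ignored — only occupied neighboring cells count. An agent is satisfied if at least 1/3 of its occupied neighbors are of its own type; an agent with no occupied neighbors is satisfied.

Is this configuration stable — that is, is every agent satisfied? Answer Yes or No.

(1,1)P 0/0 satisfied
(1,3)P 1/1 satisfied
(1,4)P 2/3 satisfied
(1,5)P 1/2 satisfied
(2,2)Q 1/1 satisfied
(2,4)Q 2/3 satisfied
(2,5)Q 2/3 satisfied
(3,1)Q 2/2 satisfied
(3,2)Q 3/3 satisfied
(3,3)Q 3/3 satisfied
(3,4)Q 4/4 satisfied
(3,5)Q 3/3 satisfied
(4,1)Q 2/2 satisfied
(4,3)Q 3/3 satisfied
(4,4)Q 4/4 satisfied
(4,5)Q 3/3 satisfied
(5,1)Q 1/1 satisfied
(5,3)Q 2/2 satisfied
(5,4)Q 3/3 satisfied
(5,5)Q 2/2 satisfied
All meet the threshold, so the configuration is stable.

Yes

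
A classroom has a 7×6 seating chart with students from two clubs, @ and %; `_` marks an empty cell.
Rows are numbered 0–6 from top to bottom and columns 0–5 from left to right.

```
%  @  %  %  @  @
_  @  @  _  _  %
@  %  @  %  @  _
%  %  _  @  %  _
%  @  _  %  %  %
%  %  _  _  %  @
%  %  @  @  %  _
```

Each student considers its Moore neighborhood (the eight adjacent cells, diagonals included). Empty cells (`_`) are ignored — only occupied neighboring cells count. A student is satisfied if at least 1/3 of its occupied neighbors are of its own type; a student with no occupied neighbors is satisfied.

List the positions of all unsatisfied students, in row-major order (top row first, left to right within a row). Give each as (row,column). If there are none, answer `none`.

(0,0), (0,2), (1,5), (2,0), (2,3), (2,4), (4,1), (5,5)

(0,0)% 0/2 ✗
(0,1)@ 2/4 ✓
(0,2)% 1/4 ✗
(0,3)% 1/3 ✓
(0,4)@ 1/3 ✓
(0,5)@ 1/2 ✓
(1,1)@ 4/7 ✓
(1,2)@ 3/7 ✓
(1,5)% 0/3 ✗
(2,0)@ 1/4 ✗
(2,1)% 2/6 ✓
(2,2)@ 3/6 ✓
(2,3)% 1/5 ✗
(2,4)@ 1/4 ✗
(3,0)% 3/5 ✓
(3,1)% 3/6 ✓
(3,3)@ 2/6 ✓
(3,4)% 4/6 ✓
(4,0)% 4/5 ✓
(4,1)@ 0/5 ✗
(4,3)% 3/4 ✓
(4,4)% 4/6 ✓
(4,5)% 3/4 ✓
(5,0)% 4/5 ✓
(5,1)% 4/6 ✓
(5,4)% 4/6 ✓
(5,5)@ 0/4 ✗
(6,0)% 3/3 ✓
(6,1)% 3/4 ✓
(6,2)@ 1/3 ✓
(6,3)@ 1/3 ✓
(6,4)% 1/3 ✓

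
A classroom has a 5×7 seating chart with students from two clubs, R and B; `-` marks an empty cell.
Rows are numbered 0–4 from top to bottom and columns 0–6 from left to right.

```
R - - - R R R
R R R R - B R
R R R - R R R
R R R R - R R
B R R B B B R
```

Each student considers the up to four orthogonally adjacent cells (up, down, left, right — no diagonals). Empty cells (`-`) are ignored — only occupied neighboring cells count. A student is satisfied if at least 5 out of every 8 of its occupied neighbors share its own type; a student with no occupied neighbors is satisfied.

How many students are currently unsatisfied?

(0,0)R 1/1 ok
(0,4)R 1/1 ok
(0,5)R 2/3 ok
(0,6)R 2/2 ok
(1,0)R 3/3 ok
(1,1)R 3/3 ok
(1,2)R 3/3 ok
(1,3)R 1/1 ok
(1,5)B 0/3 unhappy
(1,6)R 2/3 ok
(2,0)R 3/3 ok
(2,1)R 4/4 ok
(2,2)R 3/3 ok
(2,4)R 1/1 ok
(2,5)R 3/4 ok
(2,6)R 3/3 ok
(3,0)R 2/3 ok
(3,1)R 4/4 ok
(3,2)R 4/4 ok
(3,3)R 1/2 unhappy
(3,5)R 2/3 ok
(3,6)R 3/3 ok
(4,0)B 0/2 unhappy
(4,1)R 2/3 ok
(4,2)R 2/3 ok
(4,3)B 1/3 unhappy
(4,4)B 2/2 ok
(4,5)B 1/3 unhappy
(4,6)R 1/2 unhappy
Unsatisfied: (1,5), (3,3), (4,0), (4,3), (4,5), (4,6) — 6 in total.

6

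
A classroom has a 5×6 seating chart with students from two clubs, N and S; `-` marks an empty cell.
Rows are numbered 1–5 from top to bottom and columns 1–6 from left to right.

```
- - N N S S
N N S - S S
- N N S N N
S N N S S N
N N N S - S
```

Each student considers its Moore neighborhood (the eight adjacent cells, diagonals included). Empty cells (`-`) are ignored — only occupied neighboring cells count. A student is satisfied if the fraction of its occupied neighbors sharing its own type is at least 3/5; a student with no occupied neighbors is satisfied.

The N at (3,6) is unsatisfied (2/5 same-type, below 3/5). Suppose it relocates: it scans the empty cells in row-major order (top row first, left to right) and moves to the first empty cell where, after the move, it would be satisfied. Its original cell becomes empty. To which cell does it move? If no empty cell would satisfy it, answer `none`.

(1,1)

Vacating (3,6). Empty cells in order:
  (1,1): 2/2 same-type → satisfied — stop here.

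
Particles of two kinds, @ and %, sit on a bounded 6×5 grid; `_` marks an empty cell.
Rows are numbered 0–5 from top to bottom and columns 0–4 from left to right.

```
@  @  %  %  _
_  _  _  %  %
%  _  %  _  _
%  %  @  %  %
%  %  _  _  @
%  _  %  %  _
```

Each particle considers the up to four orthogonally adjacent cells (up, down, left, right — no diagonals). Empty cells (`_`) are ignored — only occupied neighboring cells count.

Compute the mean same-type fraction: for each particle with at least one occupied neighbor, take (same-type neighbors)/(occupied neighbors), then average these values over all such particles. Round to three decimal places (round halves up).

0.719

Row 0: (0,0)@ 1/1 · (0,1)@ 1/2 · (0,2)% 1/2 · (0,3)% 2/2
Row 1: (1,3)% 2/2 · (1,4)% 1/1
Row 2: (2,0)% 1/1 · (2,2)% 0/1
Row 3: (3,0)% 3/3 · (3,1)% 2/3 · (3,2)@ 0/3 · (3,3)% 1/2 · (3,4)% 1/2
Row 4: (4,0)% 3/3 · (4,1)% 2/2 · (4,4)@ 0/1
Row 5: (5,0)% 1/1 · (5,2)% 1/1 · (5,3)% 1/1
Sum over 19 particles: 1/1 + 1/2 + 1/2 + 2/2 + 2/2 + 1/1 + 1/1 + 0/1 + 3/3 + 2/3 + 0/3 + 1/2 + 1/2 + 3/3 + 2/2 + 0/1 + 1/1 + 1/1 + 1/1 = 41/3; mean = 41/3 ÷ 19 = 41/57 = 0.719298… → 0.719.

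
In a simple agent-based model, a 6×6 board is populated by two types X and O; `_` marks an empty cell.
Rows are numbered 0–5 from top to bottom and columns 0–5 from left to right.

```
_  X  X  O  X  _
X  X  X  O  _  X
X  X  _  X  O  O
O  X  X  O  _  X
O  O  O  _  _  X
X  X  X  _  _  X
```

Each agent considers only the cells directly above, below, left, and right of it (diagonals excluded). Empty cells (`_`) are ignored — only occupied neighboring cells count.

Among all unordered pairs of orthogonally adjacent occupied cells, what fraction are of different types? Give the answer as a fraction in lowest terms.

Scan each occupied cell's neighbors to the right and below so each pair is counted once.
Row 0: X(0,1)–X(0,2)= X(0,1)–X(1,1)= X(0,2)–O(0,3)≠ X(0,2)–X(1,2)= O(0,3)–X(0,4)≠ O(0,3)–O(1,3)=  → 2/6 unlike.
Row 1: X(1,0)–X(1,1)= X(1,0)–X(2,0)= X(1,1)–X(1,2)= X(1,1)–X(2,1)= X(1,2)–O(1,3)≠ O(1,3)–X(2,3)≠ X(1,5)–O(2,5)≠  → 3/7 unlike.
Row 2: X(2,0)–X(2,1)= X(2,0)–O(3,0)≠ X(2,1)–X(3,1)= X(2,3)–O(2,4)≠ X(2,3)–O(3,3)≠ O(2,4)–O(2,5)= O(2,5)–X(3,5)≠  → 4/7 unlike.
Row 3: O(3,0)–X(3,1)≠ O(3,0)–O(4,0)= X(3,1)–X(3,2)= X(3,1)–O(4,1)≠ X(3,2)–O(3,3)≠ X(3,2)–O(4,2)≠ X(3,5)–X(4,5)=  → 4/7 unlike.
Row 4: O(4,0)–O(4,1)= O(4,0)–X(5,0)≠ O(4,1)–O(4,2)= O(4,1)–X(5,1)≠ O(4,2)–X(5,2)≠ X(4,5)–X(5,5)=  → 3/6 unlike.
Row 5: X(5,0)–X(5,1)= X(5,1)–X(5,2)=  → 0/2 unlike.
Total adjacent occupied pairs: 35; unlike-type pairs: 16.
16/35 is already in lowest terms.

16/35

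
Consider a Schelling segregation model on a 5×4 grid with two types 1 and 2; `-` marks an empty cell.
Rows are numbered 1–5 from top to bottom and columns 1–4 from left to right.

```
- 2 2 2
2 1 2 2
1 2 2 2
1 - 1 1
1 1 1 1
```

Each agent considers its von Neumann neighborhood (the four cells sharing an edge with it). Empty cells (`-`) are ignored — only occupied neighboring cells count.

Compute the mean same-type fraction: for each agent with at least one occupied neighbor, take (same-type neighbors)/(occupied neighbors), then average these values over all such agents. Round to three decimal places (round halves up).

(1,2)2 1/2
(1,3)2 3/3
(1,4)2 2/2
(2,1)2 0/2
(2,2)1 0/4
(2,3)2 3/4
(2,4)2 3/3
(3,1)1 1/3
(3,2)2 1/3
(3,3)2 3/4
(3,4)2 2/3
(4,1)1 2/2
(4,3)1 2/3
(4,4)1 2/3
(5,1)1 2/2
(5,2)1 2/2
(5,3)1 3/3
(5,4)1 2/2
Sum over 18 agents: 1/2 + 3/3 + 2/2 + 0/2 + 0/4 + 3/4 + 3/3 + 1/3 + 1/3 + 3/4 + 2/3 + 2/2 + 2/3 + 2/3 + 2/2 + 2/2 + 3/3 + 2/2 = 38/3; mean = 38/3 ÷ 18 = 19/27 = 0.703703… → 0.704.

0.704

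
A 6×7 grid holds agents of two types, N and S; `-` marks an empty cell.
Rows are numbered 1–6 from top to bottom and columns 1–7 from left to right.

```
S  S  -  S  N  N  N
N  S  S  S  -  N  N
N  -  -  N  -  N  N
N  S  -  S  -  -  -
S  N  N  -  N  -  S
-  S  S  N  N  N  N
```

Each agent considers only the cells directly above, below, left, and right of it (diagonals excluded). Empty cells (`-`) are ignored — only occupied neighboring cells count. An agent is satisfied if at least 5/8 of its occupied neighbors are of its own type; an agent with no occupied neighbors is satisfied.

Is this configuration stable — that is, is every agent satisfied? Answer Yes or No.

No

(1,1)S 1/2 not
(1,2)S 2/2 satisfied
(1,4)S 1/2 not
(1,5)N 1/2 not
(1,6)N 3/3 satisfied
(1,7)N 2/2 satisfied
(2,1)N 1/3 not
(2,2)S 2/3 satisfied
(2,3)S 2/2 satisfied
(2,4)S 2/3 satisfied
(2,6)N 3/3 satisfied
(2,7)N 3/3 satisfied
(3,1)N 2/2 satisfied
(3,4)N 0/2 not
(3,6)N 2/2 satisfied
(3,7)N 2/2 satisfied
(4,1)N 1/3 not
(4,2)S 0/2 not
(4,4)S 0/1 not
(5,1)S 0/2 not
(5,2)N 1/4 not
(5,3)N 1/2 not
(5,5)N 1/1 satisfied
(5,7)S 0/1 not
(6,2)S 1/2 not
(6,3)S 1/3 not
(6,4)N 1/2 not
(6,5)N 3/3 satisfied
(6,6)N 2/2 satisfied
(6,7)N 1/2 not
For instance (1,1) has only 1/2 same-type neighbors, below 5/8.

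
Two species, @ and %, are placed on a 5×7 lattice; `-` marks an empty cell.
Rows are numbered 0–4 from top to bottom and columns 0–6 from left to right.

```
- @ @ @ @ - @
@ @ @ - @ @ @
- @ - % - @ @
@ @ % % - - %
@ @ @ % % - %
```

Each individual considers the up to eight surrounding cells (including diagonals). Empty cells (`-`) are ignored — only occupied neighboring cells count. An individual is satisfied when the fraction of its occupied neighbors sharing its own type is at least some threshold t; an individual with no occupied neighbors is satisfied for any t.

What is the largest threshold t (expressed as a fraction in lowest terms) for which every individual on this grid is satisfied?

Row 0: (0,1)@ 4/4 · (0,2)@ 4/4 · (0,3)@ 4/4 · (0,4)@ 3/3 · (0,6)@ 2/2
Row 1: (1,0)@ 3/3 · (1,1)@ 5/5 · (1,2)@ 5/6 · (1,4)@ 4/5 · (1,5)@ 6/6 · (1,6)@ 4/4
Row 2: (2,1)@ 5/6 · (2,3)% 2/4 · (2,5)@ 4/5 · (2,6)@ 3/4
Row 3: (3,0)@ 4/4 · (3,1)@ 5/6 · (3,2)% 3/7 · (3,3)% 4/5 · (3,6)% 1/3
Row 4: (4,0)@ 3/3 · (4,1)@ 4/5 · (4,2)@ 2/5 · (4,3)% 3/4 · (4,4)% 2/2 · (4,6)% 1/1
The smallest same-type fraction is 1/3 at (3,6), which reduces to 1/3. Any threshold above that leaves this individual unsatisfied.

1/3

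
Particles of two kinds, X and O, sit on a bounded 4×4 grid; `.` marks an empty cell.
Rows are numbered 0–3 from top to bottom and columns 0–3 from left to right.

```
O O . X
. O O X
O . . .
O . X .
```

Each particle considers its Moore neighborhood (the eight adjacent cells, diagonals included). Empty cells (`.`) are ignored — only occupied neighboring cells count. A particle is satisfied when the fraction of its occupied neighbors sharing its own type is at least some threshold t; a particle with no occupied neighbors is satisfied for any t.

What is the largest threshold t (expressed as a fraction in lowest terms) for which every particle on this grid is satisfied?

1/2

Row 0: (0,0)O 2/2 · (0,1)O 3/3 · (0,3)X 1/2
Row 1: (1,1)O 4/4 · (1,2)O 2/4 · (1,3)X 1/2
Row 2: (2,0)O 2/2
Row 3: (3,0)O 1/1 · (3,2)X — no occupied neighbors
The smallest same-type fraction is 1/2 at (0,3), which reduces to 1/2. Any threshold above that leaves this particle unsatisfied.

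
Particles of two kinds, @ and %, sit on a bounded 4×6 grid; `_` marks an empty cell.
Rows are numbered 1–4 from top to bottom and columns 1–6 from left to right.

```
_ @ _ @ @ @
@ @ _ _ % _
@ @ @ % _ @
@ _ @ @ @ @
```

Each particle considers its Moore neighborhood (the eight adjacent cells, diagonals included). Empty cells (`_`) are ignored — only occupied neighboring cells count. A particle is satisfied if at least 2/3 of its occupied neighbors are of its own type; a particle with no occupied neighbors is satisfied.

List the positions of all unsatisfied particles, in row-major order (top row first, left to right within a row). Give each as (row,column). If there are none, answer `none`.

(1,4), (1,6), (2,5), (3,4)

Row 1: (1,2)@ 2/2 ok · (1,4)@ 1/2 unhappy · (1,5)@ 2/3 ok · (1,6)@ 1/2 unhappy
Row 2: (2,1)@ 4/4 ok · (2,2)@ 5/5 ok · (2,5)% 1/5 unhappy
Row 3: (3,1)@ 4/4 ok · (3,2)@ 6/6 ok · (3,3)@ 4/5 ok · (3,4)% 1/5 unhappy · (3,6)@ 2/3 ok
Row 4: (4,1)@ 2/2 ok · (4,3)@ 3/4 ok · (4,4)@ 3/4 ok · (4,5)@ 3/4 ok · (4,6)@ 2/2 ok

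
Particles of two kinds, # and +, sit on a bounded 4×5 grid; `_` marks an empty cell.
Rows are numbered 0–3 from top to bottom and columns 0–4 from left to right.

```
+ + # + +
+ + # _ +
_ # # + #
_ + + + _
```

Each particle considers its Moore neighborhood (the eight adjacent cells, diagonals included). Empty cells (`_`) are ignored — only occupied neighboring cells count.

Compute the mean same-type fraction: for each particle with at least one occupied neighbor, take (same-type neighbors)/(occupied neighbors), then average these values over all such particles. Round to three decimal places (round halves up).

(0,0)+ 3/3
(0,1)+ 3/5
(0,2)# 1/4
(0,3)+ 2/4
(0,4)+ 2/2
(1,0)+ 3/4
(1,1)+ 3/7
(1,2)# 3/7
(1,4)+ 3/4
(2,1)# 2/6
(2,2)# 2/7
(2,3)+ 3/6
(2,4)# 0/3
(3,1)+ 1/3
(3,2)+ 3/5
(3,3)+ 2/4
Sum over 16 particles: 3/3 + 3/5 + 1/4 + 2/4 + 2/2 + 3/4 + 3/7 + 3/7 + 3/4 + 2/6 + 2/7 + 3/6 + 0/3 + 1/3 + 3/5 + 2/4 = 3469/420; mean = 3469/420 ÷ 16 = 3469/6720 = 0.516220… → 0.516.

0.516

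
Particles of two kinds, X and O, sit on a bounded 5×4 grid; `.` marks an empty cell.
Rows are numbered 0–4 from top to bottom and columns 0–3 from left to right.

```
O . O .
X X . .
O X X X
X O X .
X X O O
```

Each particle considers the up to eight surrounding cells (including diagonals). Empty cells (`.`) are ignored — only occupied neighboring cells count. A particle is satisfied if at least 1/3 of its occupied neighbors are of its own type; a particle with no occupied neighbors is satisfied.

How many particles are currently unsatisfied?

(0,0)O 0/2 unhappy
(0,2)O 0/1 unhappy
(1,0)X 2/4 ok
(1,1)X 3/6 ok
(2,0)O 1/5 unhappy
(2,1)X 5/7 ok
(2,2)X 4/5 ok
(2,3)X 2/2 ok
(3,0)X 3/5 ok
(3,1)O 2/8 unhappy
(3,2)X 4/7 ok
(4,0)X 2/3 ok
(4,1)X 3/5 ok
(4,2)O 2/4 ok
(4,3)O 1/2 ok
Unsatisfied: (0,0), (0,2), (2,0), (3,1) — 4 in total.

4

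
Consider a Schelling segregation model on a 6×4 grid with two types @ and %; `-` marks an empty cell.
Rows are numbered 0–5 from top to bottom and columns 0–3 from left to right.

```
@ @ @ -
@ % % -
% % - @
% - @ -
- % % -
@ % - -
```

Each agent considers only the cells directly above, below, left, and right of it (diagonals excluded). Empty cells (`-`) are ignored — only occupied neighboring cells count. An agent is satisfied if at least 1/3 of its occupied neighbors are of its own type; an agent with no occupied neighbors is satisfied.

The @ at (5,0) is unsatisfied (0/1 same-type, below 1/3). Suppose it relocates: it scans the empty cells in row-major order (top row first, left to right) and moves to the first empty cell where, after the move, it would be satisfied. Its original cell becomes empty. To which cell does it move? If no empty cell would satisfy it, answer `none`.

(0,3)

Vacating (5,0). Empty cells in order:
  (0,3): 1/1 same-type → satisfied — stop here.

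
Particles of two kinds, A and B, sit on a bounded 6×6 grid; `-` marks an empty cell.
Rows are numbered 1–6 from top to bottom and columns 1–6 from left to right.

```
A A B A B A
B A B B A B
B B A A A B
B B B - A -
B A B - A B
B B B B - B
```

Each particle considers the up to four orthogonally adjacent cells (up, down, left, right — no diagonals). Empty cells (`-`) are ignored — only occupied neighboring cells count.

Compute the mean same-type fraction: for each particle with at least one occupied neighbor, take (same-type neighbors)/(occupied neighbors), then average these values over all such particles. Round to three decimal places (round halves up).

Row 1: (1,1)A 1/2 · (1,2)A 2/3 · (1,3)B 1/3 · (1,4)A 0/3 · (1,5)B 0/3 · (1,6)A 0/2
Row 2: (2,1)B 1/3 · (2,2)A 1/4 · (2,3)B 2/4 · (2,4)B 1/4 · (2,5)A 1/4 · (2,6)B 1/3
Row 3: (3,1)B 3/3 · (3,2)B 2/4 · (3,3)A 1/4 · (3,4)A 2/3 · (3,5)A 3/4 · (3,6)B 1/2
Row 4: (4,1)B 3/3 · (4,2)B 3/4 · (4,3)B 2/3 · (4,5)A 2/2
Row 5: (5,1)B 2/3 · (5,2)A 0/4 · (5,3)B 2/3 · (5,5)A 1/2 · (5,6)B 1/2
Row 6: (6,1)B 2/2 · (6,2)B 2/3 · (6,3)B 3/3 · (6,4)B 1/1 · (6,6)B 1/1
Sum over 32 particles: 1/2 + 2/3 + 1/3 + 0/3 + 0/3 + 0/2 + 1/3 + 1/4 + 2/4 + 1/4 + 1/4 + 1/3 + 3/3 + 2/4 + 1/4 + 2/3 + 3/4 + 1/2 + 3/3 + 3/4 + 2/3 + 2/2 + 2/3 + 0/4 + 2/3 + 1/2 + 1/2 + 2/2 + 2/3 + 3/3 + 1/1 + 1/1 = 35/2; mean = 35/2 ÷ 32 = 35/64 = 0.546875 → 0.547.

0.547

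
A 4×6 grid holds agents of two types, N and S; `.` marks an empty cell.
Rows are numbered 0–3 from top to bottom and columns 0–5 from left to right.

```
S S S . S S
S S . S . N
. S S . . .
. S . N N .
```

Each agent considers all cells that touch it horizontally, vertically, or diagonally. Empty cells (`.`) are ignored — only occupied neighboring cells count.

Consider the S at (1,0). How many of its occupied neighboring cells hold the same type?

Occupied neighbors of (1,0): (0,0)=S, (0,1)=S, (1,1)=S, (2,1)=S.
Same type (S): 4 of 4.

4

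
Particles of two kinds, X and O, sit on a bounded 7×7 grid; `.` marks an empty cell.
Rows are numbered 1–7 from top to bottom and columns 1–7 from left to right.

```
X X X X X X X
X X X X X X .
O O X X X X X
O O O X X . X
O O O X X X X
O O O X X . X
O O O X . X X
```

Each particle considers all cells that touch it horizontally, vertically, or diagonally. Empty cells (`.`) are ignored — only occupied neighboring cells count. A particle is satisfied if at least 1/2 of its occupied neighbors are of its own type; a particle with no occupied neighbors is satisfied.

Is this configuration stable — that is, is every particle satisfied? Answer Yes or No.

(1,1)X 3/3 ok
(1,2)X 5/5 ok
(1,3)X 5/5 ok
(1,4)X 5/5 ok
(1,5)X 5/5 ok
(1,6)X 4/4 ok
(1,7)X 2/2 ok
(2,1)X 3/5 ok
(2,2)X 6/8 ok
(2,3)X 7/8 ok
(2,4)X 8/8 ok
(2,5)X 8/8 ok
(2,6)X 7/7 ok
(3,1)O 3/5 ok
(3,2)O 4/8 ok
(3,3)X 5/8 ok
(3,4)X 7/8 ok
(3,5)X 7/7 ok
(3,6)X 6/6 ok
(3,7)X 3/3 ok
(4,1)O 5/5 ok
(4,2)O 7/8 ok
(4,3)O 4/8 ok
(4,4)X 6/8 ok
(4,5)X 7/7 ok
(4,7)X 4/4 ok
(5,1)O 5/5 ok
(5,2)O 8/8 ok
(5,3)O 5/8 ok
(5,4)X 5/8 ok
(5,5)X 6/6 ok
(5,6)X 6/6 ok
(5,7)X 3/3 ok
(6,1)O 5/5 ok
(6,2)O 8/8 ok
(6,3)O 5/8 ok
(6,4)X 4/7 ok
(6,5)X 6/6 ok
(6,7)X 4/4 ok
(7,1)O 3/3 ok
(7,2)O 5/5 ok
(7,3)O 3/5 ok
(7,4)X 2/4 ok
(7,6)X 3/3 ok
(7,7)X 2/2 ok
All meet the threshold, so the configuration is stable.

Yes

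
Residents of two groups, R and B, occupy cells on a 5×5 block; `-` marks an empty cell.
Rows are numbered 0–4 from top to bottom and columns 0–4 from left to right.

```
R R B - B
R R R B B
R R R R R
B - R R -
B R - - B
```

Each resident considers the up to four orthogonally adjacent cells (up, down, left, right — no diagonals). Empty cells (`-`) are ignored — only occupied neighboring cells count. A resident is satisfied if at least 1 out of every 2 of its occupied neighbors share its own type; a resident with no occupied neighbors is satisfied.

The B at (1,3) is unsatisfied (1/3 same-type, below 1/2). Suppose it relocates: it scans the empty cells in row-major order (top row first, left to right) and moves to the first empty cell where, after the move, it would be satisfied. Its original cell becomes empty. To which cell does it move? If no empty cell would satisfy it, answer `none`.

(0,3)

Vacating (1,3). Empty cells in order:
  (0,3): 2/2 same-type → satisfied — stop here.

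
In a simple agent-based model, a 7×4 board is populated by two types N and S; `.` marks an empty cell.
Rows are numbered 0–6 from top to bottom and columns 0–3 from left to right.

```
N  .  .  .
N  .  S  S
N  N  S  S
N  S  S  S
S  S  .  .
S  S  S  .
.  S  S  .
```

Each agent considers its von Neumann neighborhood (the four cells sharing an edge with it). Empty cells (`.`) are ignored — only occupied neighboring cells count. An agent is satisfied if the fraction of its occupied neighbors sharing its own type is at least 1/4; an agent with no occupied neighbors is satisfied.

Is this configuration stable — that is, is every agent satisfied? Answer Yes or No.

Yes

Row 0: (0,0)N 1/1 satisfied
Row 1: (1,0)N 2/2 satisfied · (1,2)S 2/2 satisfied · (1,3)S 2/2 satisfied
Row 2: (2,0)N 3/3 satisfied · (2,1)N 1/3 satisfied · (2,2)S 3/4 satisfied · (2,3)S 3/3 satisfied
Row 3: (3,0)N 1/3 satisfied · (3,1)S 2/4 satisfied · (3,2)S 3/3 satisfied · (3,3)S 2/2 satisfied
Row 4: (4,0)S 2/3 satisfied · (4,1)S 3/3 satisfied
Row 5: (5,0)S 2/2 satisfied · (5,1)S 4/4 satisfied · (5,2)S 2/2 satisfied
Row 6: (6,1)S 2/2 satisfied · (6,2)S 2/2 satisfied
All meet the threshold, so the configuration is stable.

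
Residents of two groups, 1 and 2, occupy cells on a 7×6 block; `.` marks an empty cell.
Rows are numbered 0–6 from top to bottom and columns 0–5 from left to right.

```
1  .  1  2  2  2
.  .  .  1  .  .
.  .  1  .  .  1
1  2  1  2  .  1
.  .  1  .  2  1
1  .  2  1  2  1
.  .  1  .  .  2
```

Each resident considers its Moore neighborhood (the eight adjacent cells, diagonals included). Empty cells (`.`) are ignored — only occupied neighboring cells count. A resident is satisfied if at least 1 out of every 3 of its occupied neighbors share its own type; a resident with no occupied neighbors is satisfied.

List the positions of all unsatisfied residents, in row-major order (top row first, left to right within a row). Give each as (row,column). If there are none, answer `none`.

Row 0: (0,0)1 0/0 ✓ · (0,2)1 1/2 ✓ · (0,3)2 1/3 ✓ · (0,4)2 2/3 ✓ · (0,5)2 1/1 ✓
Row 1: (1,3)1 2/4 ✓
Row 2: (2,2)1 2/4 ✓ · (2,5)1 1/1 ✓
Row 3: (3,0)1 0/1 ✗ · (3,1)2 0/4 ✗ · (3,2)1 2/4 ✓ · (3,3)2 1/4 ✗ · (3,5)1 2/3 ✓
Row 4: (4,2)1 2/5 ✓ · (4,4)2 2/6 ✓ · (4,5)1 2/4 ✓
Row 5: (5,0)1 0/0 ✓ · (5,2)2 0/3 ✗ · (5,3)1 2/5 ✓ · (5,4)2 2/5 ✓ · (5,5)1 1/4 ✗
Row 6: (6,2)1 1/2 ✓ · (6,5)2 1/2 ✓

(3,0), (3,1), (3,3), (5,2), (5,5)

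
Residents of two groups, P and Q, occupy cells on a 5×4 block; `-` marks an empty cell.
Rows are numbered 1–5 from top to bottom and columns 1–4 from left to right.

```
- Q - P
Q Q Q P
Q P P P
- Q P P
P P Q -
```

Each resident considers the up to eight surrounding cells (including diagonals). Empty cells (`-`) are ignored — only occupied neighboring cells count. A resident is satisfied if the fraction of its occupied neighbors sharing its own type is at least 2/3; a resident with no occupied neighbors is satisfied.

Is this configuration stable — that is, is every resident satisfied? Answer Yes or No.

(1,2)Q 3/3 ✓
(1,4)P 1/2 ✗
(2,1)Q 3/4 ✓
(2,2)Q 4/6 ✓
(2,3)Q 2/7 ✗
(2,4)P 3/4 ✓
(3,1)Q 3/4 ✓
(3,2)P 2/7 ✗
(3,3)P 5/8 ✗
(3,4)P 4/5 ✓
(4,2)Q 2/7 ✗
(4,3)P 5/7 ✓
(4,4)P 3/4 ✓
(5,1)P 1/2 ✗
(5,2)P 2/4 ✗
(5,3)Q 1/4 ✗
For instance (1,4) has only 1/2 same-type neighbors, below 2/3.

No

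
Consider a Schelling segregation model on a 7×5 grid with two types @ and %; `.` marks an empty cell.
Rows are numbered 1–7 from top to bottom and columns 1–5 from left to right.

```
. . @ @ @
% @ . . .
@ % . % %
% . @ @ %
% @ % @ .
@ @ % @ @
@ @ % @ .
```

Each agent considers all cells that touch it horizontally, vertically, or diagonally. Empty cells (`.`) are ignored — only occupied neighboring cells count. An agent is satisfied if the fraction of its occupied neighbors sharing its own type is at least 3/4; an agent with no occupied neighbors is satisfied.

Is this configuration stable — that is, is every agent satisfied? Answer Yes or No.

Row 1: (1,3)@ 2/2 satisfied · (1,4)@ 2/2 satisfied · (1,5)@ 1/1 satisfied
Row 2: (2,1)% 1/3 not · (2,2)@ 2/4 not
Row 3: (3,1)@ 1/4 not · (3,2)% 2/5 not · (3,4)% 2/4 not · (3,5)% 2/3 not
Row 4: (4,1)% 2/4 not · (4,3)@ 3/6 not · (4,4)@ 2/6 not · (4,5)% 2/4 not
Row 5: (5,1)% 1/4 not · (5,2)@ 3/7 not · (5,3)% 1/7 not · (5,4)@ 4/7 not
Row 6: (6,1)@ 4/5 satisfied · (6,2)@ 4/8 not · (6,3)% 2/8 not · (6,4)@ 3/6 not · (6,5)@ 3/3 satisfied
Row 7: (7,1)@ 3/3 satisfied · (7,2)@ 3/5 not · (7,3)% 1/5 not · (7,4)@ 2/4 not
For instance (2,1) has only 1/3 same-type neighbors, below 3/4.

No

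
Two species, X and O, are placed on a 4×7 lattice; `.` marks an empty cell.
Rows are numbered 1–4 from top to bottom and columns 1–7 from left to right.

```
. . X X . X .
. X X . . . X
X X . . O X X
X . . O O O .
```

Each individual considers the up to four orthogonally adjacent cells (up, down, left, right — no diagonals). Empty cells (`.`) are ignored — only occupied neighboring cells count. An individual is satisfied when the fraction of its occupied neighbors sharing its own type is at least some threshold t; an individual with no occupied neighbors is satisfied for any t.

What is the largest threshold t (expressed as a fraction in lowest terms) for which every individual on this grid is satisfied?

Row 1: (1,3)X 2/2 · (1,4)X 1/1 · (1,6)X — no occupied neighbors
Row 2: (2,2)X 2/2 · (2,3)X 2/2 · (2,7)X 1/1
Row 3: (3,1)X 2/2 · (3,2)X 2/2 · (3,5)O 1/2 · (3,6)X 1/3 · (3,7)X 2/2
Row 4: (4,1)X 1/1 · (4,4)O 1/1 · (4,5)O 3/3 · (4,6)O 1/2
The smallest same-type fraction is 1/3 at (3,6), which reduces to 1/3. Any threshold above that leaves this individual unsatisfied.

1/3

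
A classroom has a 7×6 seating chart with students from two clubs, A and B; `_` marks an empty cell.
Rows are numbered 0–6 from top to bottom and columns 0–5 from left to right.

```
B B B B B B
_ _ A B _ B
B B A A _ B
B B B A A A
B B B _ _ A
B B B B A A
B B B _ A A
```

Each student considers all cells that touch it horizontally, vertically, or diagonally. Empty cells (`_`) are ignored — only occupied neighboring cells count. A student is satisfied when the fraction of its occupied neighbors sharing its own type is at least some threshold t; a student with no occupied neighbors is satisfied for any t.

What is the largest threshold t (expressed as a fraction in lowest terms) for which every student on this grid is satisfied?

2/7

(0,0)B 1/1
(0,1)B 2/3
(0,2)B 3/4
(0,3)B 3/4
(0,4)B 4/4
(0,5)B 2/2
(1,2)A 2/7
(1,3)B 3/6
(1,5)B 3/3
(2,0)B 3/3
(2,1)B 4/6
(2,2)A 3/7
(2,3)A 4/6
(2,5)B 1/3
(3,0)B 5/5
(3,1)B 7/8
(3,2)B 4/7
(3,3)A 3/5
(3,4)A 4/5
(3,5)A 2/3
(4,0)B 5/5
(4,1)B 8/8
(4,2)B 6/7
(4,5)A 4/4
(5,0)B 5/5
(5,1)B 8/8
(5,2)B 6/6
(5,3)B 3/5
(5,4)A 4/5
(5,5)A 4/4
(6,0)B 3/3
(6,1)B 5/5
(6,2)B 4/4
(6,4)A 3/4
(6,5)A 3/3
The smallest same-type fraction is 2/7 at (1,2), which reduces to 2/7. Any threshold above that leaves this student unsatisfied.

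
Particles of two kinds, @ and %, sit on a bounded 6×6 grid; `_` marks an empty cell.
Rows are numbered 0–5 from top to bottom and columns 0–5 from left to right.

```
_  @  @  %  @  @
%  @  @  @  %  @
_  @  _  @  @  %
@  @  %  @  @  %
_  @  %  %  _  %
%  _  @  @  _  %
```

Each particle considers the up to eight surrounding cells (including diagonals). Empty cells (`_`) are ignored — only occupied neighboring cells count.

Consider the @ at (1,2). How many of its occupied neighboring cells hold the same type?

Occupied neighbors of (1,2): (0,1)=@, (0,2)=@, (0,3)=%, (1,1)=@, (1,3)=@, (2,1)=@, (2,3)=@.
Same type (@): 6 of 7.

6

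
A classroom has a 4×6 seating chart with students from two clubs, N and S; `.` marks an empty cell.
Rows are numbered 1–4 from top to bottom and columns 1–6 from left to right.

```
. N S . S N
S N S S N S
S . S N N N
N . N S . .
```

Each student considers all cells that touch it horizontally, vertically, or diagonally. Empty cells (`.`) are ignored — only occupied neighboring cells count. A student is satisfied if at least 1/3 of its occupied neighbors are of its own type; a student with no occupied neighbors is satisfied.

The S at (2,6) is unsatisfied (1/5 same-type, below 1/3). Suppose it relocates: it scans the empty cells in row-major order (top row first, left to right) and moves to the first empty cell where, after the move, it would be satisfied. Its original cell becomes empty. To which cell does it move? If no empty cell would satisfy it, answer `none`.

Vacating (2,6). Empty cells in order:
  (1,1): 1/3 same-type → satisfied — stop here.

(1,1)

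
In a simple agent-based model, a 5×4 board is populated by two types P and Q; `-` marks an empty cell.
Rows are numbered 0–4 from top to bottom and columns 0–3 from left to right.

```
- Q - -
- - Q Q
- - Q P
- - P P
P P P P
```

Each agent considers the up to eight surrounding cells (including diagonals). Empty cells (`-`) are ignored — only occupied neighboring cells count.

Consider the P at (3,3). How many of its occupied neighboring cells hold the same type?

4

Occupied neighbors of (3,3): (2,2)=Q, (2,3)=P, (3,2)=P, (4,2)=P, (4,3)=P.
Same type (P): 4 of 5.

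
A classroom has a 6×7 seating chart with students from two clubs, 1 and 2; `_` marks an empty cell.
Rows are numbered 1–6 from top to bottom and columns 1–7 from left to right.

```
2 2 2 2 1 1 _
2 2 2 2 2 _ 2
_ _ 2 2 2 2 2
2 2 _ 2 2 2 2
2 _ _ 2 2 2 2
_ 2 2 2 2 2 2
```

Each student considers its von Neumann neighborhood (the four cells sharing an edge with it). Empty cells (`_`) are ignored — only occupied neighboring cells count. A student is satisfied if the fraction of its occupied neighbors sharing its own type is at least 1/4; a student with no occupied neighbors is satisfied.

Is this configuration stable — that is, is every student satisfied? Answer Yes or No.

Row 1: (1,1)2 2/2 satisfied · (1,2)2 3/3 satisfied · (1,3)2 3/3 satisfied · (1,4)2 2/3 satisfied · (1,5)1 1/3 satisfied · (1,6)1 1/1 satisfied
Row 2: (2,1)2 2/2 satisfied · (2,2)2 3/3 satisfied · (2,3)2 4/4 satisfied · (2,4)2 4/4 satisfied · (2,5)2 2/3 satisfied · (2,7)2 1/1 satisfied
Row 3: (3,3)2 2/2 satisfied · (3,4)2 4/4 satisfied · (3,5)2 4/4 satisfied · (3,6)2 3/3 satisfied · (3,7)2 3/3 satisfied
Row 4: (4,1)2 2/2 satisfied · (4,2)2 1/1 satisfied · (4,4)2 3/3 satisfied · (4,5)2 4/4 satisfied · (4,6)2 4/4 satisfied · (4,7)2 3/3 satisfied
Row 5: (5,1)2 1/1 satisfied · (5,4)2 3/3 satisfied · (5,5)2 4/4 satisfied · (5,6)2 4/4 satisfied · (5,7)2 3/3 satisfied
Row 6: (6,2)2 1/1 satisfied · (6,3)2 2/2 satisfied · (6,4)2 3/3 satisfied · (6,5)2 3/3 satisfied · (6,6)2 3/3 satisfied · (6,7)2 2/2 satisfied
All meet the threshold, so the configuration is stable.

Yes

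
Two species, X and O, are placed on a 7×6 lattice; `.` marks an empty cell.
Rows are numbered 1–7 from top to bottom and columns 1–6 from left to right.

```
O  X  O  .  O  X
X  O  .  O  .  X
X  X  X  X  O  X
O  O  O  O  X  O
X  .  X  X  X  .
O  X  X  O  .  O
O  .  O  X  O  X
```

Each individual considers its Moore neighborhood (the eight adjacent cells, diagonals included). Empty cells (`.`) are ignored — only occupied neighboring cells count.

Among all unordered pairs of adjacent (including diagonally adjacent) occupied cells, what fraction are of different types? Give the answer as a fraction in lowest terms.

Scan each occupied cell's neighbors to the right and below (and the two forward diagonals) so each pair is counted once.
From row 1: 6 unlike of 12 pairs (running 6/12).
From row 2: 7 unlike of 11 pairs (running 13/23).
From row 3: 14 unlike of 21 pairs (running 27/44).
From row 4: 11 unlike of 16 pairs (running 38/60).
From row 5: 5 unlike of 11 pairs (running 43/71).
From row 6: 7 unlike of 13 pairs (running 50/84).
From row 7: 3 unlike of 3 pairs (running 53/87).
Total adjacent occupied pairs: 87; unlike-type pairs: 53.
53/87 is already in lowest terms.

53/87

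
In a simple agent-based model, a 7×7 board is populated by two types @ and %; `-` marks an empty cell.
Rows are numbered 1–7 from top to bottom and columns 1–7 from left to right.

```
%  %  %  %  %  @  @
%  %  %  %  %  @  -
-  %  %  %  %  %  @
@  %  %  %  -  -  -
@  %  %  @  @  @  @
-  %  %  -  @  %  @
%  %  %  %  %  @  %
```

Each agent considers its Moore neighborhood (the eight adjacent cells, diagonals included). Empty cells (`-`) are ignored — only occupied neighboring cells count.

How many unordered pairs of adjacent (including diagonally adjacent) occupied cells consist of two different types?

29

Scan each occupied cell's neighbors to the right and below (and the two forward diagonals) so each pair is counted once.
Row 1: %(1,1)–%(1,2)= %(1,1)–%(2,1)= %(1,1)–%(2,2)= %(1,2)–%(1,3)= %(1,2)–%(2,2)= %(1,2)–%(2,3)= %(1,2)–%(2,1)= %(1,3)–%(1,4)= %(1,3)–%(2,3)= %(1,3)–%(2,4)= %(1,3)–%(2,2)= %(1,4)–%(1,5)= %(1,4)–%(2,4)= %(1,4)–%(2,5)= %(1,4)–%(2,3)= %(1,5)–@(1,6)≠ %(1,5)–%(2,5)= %(1,5)–@(2,6)≠ %(1,5)–%(2,4)= @(1,6)–@(1,7)= @(1,6)–@(2,6)= @(1,6)–%(2,5)≠ @(1,7)–@(2,6)=  → 3/23 unlike.
Row 2: %(2,1)–%(2,2)= %(2,1)–%(3,2)= %(2,2)–%(2,3)= %(2,2)–%(3,2)= %(2,2)–%(3,3)= %(2,3)–%(2,4)= %(2,3)–%(3,3)= %(2,3)–%(3,4)= %(2,3)–%(3,2)= %(2,4)–%(2,5)= %(2,4)–%(3,4)= %(2,4)–%(3,5)= %(2,4)–%(3,3)= %(2,5)–@(2,6)≠ %(2,5)–%(3,5)= %(2,5)–%(3,6)= %(2,5)–%(3,4)= @(2,6)–%(3,6)≠ @(2,6)–@(3,7)= @(2,6)–%(3,5)≠  → 3/20 unlike.
Row 3: %(3,2)–%(3,3)= %(3,2)–%(4,2)= %(3,2)–%(4,3)= %(3,2)–@(4,1)≠ %(3,3)–%(3,4)= %(3,3)–%(4,3)= %(3,3)–%(4,4)= %(3,3)–%(4,2)= %(3,4)–%(3,5)= %(3,4)–%(4,4)= %(3,4)–%(4,3)= %(3,5)–%(3,6)= %(3,5)–%(4,4)= %(3,6)–@(3,7)≠  → 2/14 unlike.
Row 4: @(4,1)–%(4,2)≠ @(4,1)–@(5,1)= @(4,1)–%(5,2)≠ %(4,2)–%(4,3)= %(4,2)–%(5,2)= %(4,2)–%(5,3)= %(4,2)–@(5,1)≠ %(4,3)–%(4,4)= %(4,3)–%(5,3)= %(4,3)–@(5,4)≠ %(4,3)–%(5,2)= %(4,4)–@(5,4)≠ %(4,4)–@(5,5)≠ %(4,4)–%(5,3)=  → 6/14 unlike.
Row 5: @(5,1)–%(5,2)≠ @(5,1)–%(6,2)≠ %(5,2)–%(5,3)= %(5,2)–%(6,2)= %(5,2)–%(6,3)= %(5,3)–@(5,4)≠ %(5,3)–%(6,3)= %(5,3)–%(6,2)= @(5,4)–@(5,5)= @(5,4)–@(6,5)= @(5,4)–%(6,3)≠ @(5,5)–@(5,6)= @(5,5)–@(6,5)= @(5,5)–%(6,6)≠ @(5,6)–@(5,7)= @(5,6)–%(6,6)≠ @(5,6)–@(6,7)= @(5,6)–@(6,5)= @(5,7)–@(6,7)= @(5,7)–%(6,6)≠  → 7/20 unlike.
Row 6: %(6,2)–%(6,3)= %(6,2)–%(7,2)= %(6,2)–%(7,3)= %(6,2)–%(7,1)= %(6,3)–%(7,3)= %(6,3)–%(7,4)= %(6,3)–%(7,2)= @(6,5)–%(6,6)≠ @(6,5)–%(7,5)≠ @(6,5)–@(7,6)= @(6,5)–%(7,4)≠ %(6,6)–@(6,7)≠ %(6,6)–@(7,6)≠ %(6,6)–%(7,7)= %(6,6)–%(7,5)= @(6,7)–%(7,7)≠ @(6,7)–@(7,6)=  → 6/17 unlike.
Row 7: %(7,1)–%(7,2)= %(7,2)–%(7,3)= %(7,3)–%(7,4)= %(7,4)–%(7,5)= %(7,5)–@(7,6)≠ @(7,6)–%(7,7)≠  → 2/6 unlike.
Total adjacent occupied pairs: 114; unlike-type pairs: 29.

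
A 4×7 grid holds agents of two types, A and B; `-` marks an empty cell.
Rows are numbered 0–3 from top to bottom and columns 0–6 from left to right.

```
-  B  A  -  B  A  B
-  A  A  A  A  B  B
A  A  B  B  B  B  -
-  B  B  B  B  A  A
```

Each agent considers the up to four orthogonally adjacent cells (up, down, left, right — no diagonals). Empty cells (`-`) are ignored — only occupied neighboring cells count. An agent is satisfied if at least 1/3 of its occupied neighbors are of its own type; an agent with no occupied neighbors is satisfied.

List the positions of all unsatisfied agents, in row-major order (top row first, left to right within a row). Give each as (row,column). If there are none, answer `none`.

Row 0: (0,1)B 0/2 unhappy · (0,2)A 1/2 ok · (0,4)B 0/2 unhappy · (0,5)A 0/3 unhappy · (0,6)B 1/2 ok
Row 1: (1,1)A 2/3 ok · (1,2)A 3/4 ok · (1,3)A 2/3 ok · (1,4)A 1/4 unhappy · (1,5)B 2/4 ok · (1,6)B 2/2 ok
Row 2: (2,0)A 1/1 ok · (2,1)A 2/4 ok · (2,2)B 2/4 ok · (2,3)B 3/4 ok · (2,4)B 3/4 ok · (2,5)B 2/3 ok
Row 3: (3,1)B 1/2 ok · (3,2)B 3/3 ok · (3,3)B 3/3 ok · (3,4)B 2/3 ok · (3,5)A 1/3 ok · (3,6)A 1/1 ok

(0,1), (0,4), (0,5), (1,4)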